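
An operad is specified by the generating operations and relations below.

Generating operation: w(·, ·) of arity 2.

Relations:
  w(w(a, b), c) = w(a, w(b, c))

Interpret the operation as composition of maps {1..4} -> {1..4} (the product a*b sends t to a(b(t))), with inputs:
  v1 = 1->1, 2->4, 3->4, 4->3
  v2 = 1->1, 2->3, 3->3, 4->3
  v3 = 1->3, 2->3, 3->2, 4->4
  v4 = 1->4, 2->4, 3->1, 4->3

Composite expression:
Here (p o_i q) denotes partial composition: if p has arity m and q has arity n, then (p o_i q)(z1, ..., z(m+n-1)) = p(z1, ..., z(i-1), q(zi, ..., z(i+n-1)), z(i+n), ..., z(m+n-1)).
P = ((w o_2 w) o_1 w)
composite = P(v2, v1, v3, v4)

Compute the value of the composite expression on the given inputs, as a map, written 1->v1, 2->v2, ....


1->3, 2->3, 3->3, 4->3

w(v2, v1) = 1->1, 2->3, 3->3, 4->3
w(v3, v4) = 1->4, 2->4, 3->3, 4->2
w(w(v2, v1), w(v3, v4)) = 1->3, 2->3, 3->3, 4->3


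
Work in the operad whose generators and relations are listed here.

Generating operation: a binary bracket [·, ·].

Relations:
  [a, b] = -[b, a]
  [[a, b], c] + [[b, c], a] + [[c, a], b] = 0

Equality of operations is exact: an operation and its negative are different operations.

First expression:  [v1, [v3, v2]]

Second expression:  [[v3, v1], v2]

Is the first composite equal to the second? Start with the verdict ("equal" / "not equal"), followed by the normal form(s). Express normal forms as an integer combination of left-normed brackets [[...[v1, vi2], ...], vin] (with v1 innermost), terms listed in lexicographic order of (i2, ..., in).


not equal: they reduce to -[[v1, v2], v3] + [[v1, v3], v2] and -[[v1, v3], v2]


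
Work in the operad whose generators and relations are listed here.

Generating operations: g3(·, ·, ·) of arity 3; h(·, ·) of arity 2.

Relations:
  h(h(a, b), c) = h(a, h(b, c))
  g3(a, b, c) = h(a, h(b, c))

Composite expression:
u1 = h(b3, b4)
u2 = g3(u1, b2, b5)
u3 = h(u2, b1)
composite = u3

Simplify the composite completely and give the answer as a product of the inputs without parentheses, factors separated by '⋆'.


b3 ⋆ b4 ⋆ b2 ⋆ b5 ⋆ b1

The h-tree's shape is irrelevant; the b-reading-order decides.
h(b3, b4) spells out as b3 ⋆ b4
g3(h(b3, b4), b2, b5) spells out as b3 ⋆ b4 ⋆ b2 ⋆ b5
h(g3(h(b3, b4), b2, b5), b1) spells out as b3 ⋆ b4 ⋆ b2 ⋆ b5 ⋆ b1


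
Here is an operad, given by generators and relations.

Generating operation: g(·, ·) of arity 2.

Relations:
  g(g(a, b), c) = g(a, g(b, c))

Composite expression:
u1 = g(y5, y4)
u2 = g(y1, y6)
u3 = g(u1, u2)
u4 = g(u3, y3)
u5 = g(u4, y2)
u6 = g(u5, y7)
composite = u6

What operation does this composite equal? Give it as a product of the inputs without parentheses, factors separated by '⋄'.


Key point: g is associative — brackets drop, the y-order remains.
g(y5, y4) reduces to y5 ⋄ y4
g(y1, y6) reduces to y1 ⋄ y6
g(g(y5, y4), g(y1, y6)) reduces to y5 ⋄ y4 ⋄ y1 ⋄ y6
g(g(g(y5, y4), g(y1, y6)), y3) reduces to y5 ⋄ y4 ⋄ y1 ⋄ y6 ⋄ y3
g(g(g(g(y5, y4), g(y1, y6)), y3), y2) reduces to y5 ⋄ y4 ⋄ y1 ⋄ y6 ⋄ y3 ⋄ y2
g(g(g(g(g(y5, y4), g(y1, y6)), y3), y2), y7) reduces to y5 ⋄ y4 ⋄ y1 ⋄ y6 ⋄ y3 ⋄ y2 ⋄ y7

y5 ⋄ y4 ⋄ y1 ⋄ y6 ⋄ y3 ⋄ y2 ⋄ y7


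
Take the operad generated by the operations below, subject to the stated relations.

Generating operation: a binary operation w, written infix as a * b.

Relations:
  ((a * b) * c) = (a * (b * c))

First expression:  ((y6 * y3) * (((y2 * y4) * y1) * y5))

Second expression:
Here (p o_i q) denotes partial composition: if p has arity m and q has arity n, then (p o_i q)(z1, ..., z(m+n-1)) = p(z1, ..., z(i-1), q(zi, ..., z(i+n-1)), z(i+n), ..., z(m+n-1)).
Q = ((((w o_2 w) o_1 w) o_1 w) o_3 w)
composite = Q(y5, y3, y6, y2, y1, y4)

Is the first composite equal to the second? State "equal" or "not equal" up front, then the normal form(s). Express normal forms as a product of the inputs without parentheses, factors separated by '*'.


The first expression, normalized: y6 * y3 * y2 * y4 * y1 * y5
The second expression, normalized: y5 * y3 * y6 * y2 * y1 * y4
Distinct normal forms: not equal.

not equal; first: y6 * y3 * y2 * y4 * y1 * y5; second: y5 * y3 * y6 * y2 * y1 * y4


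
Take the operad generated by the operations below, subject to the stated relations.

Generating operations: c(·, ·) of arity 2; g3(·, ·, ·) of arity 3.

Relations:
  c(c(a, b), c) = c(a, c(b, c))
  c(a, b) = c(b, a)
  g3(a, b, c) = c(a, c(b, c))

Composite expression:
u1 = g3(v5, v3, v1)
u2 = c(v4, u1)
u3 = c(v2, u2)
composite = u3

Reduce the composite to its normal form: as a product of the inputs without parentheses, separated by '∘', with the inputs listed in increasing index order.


v1 ∘ v2 ∘ v3 ∘ v4 ∘ v5


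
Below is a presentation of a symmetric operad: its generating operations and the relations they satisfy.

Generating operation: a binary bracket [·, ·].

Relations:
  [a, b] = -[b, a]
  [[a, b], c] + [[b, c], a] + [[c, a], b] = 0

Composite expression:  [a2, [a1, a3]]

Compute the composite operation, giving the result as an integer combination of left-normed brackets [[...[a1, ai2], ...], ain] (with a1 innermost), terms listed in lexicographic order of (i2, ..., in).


-[[a1, a3], a2]

Expand each bracket as ab - ba; the a1-initial words give the coefficients.
Composite bracket: [a2, [a1, a3]]
Applying ab - ba throughout gives 4 signed words (2^2 = 4).
Only words starting with a1 matter:
  the word a1a3a2 carries sign -1 and contributes -[[a1, a3], a2]


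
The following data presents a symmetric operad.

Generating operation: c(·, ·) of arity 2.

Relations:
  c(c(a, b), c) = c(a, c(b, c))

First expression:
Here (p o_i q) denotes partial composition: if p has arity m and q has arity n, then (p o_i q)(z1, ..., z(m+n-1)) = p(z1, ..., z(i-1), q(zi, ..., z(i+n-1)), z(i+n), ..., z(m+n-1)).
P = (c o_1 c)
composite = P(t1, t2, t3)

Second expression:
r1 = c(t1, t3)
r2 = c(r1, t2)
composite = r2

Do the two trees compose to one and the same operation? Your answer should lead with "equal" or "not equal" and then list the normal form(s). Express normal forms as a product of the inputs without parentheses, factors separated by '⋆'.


not equal; first: t1 ⋆ t2 ⋆ t3; second: t1 ⋆ t3 ⋆ t2


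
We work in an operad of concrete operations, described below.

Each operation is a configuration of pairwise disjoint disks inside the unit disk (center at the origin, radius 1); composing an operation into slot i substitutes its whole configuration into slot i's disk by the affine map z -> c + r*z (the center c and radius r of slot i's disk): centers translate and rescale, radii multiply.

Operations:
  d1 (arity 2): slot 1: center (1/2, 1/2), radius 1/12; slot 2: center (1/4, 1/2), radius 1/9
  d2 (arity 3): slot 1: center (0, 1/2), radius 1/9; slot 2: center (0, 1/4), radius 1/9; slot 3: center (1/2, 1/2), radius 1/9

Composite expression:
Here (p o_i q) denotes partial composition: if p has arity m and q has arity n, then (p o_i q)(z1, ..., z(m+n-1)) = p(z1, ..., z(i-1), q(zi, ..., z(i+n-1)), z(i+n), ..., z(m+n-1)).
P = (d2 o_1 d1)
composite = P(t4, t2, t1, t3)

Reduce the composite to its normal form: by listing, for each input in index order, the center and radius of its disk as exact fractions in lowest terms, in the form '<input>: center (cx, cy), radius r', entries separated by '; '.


t1: center (0, 1/4), radius 1/9; t2: center (1/36, 5/9), radius 1/81; t3: center (1/2, 1/2), radius 1/9; t4: center (1/18, 5/9), radius 1/108

Below d2, radii multiply path by path; the t-disk centers shift.
t4: after 2 affine steps, its disk has center (1/18, 5/9), radius 1/108
t2: after 2 affine steps, its disk has center (1/36, 5/9), radius 1/81
t1: after 1 affine step, its disk has center (0, 1/4), radius 1/9
t3: after 1 affine step, its disk has center (1/2, 1/2), radius 1/9


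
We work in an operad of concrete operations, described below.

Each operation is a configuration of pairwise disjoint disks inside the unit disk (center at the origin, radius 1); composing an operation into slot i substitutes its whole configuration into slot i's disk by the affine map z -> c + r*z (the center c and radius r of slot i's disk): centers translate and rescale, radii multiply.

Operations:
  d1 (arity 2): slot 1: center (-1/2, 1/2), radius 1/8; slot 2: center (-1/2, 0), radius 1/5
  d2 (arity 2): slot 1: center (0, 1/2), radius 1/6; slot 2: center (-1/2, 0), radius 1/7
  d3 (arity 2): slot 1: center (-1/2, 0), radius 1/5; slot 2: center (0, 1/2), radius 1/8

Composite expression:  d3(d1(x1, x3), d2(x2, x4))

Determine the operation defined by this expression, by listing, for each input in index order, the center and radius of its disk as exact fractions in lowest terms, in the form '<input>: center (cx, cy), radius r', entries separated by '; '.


x1: center (-3/5, 1/10), radius 1/40; x2: center (0, 9/16), radius 1/48; x3: center (-3/5, 0), radius 1/25; x4: center (-1/16, 1/2), radius 1/56

Nesting under d3 composes maps z -> c + r*z down each x-path.
for x1, the 2-step affine chain lands on center (-3/5, 1/10), radius 1/40
for x3, the 2-step affine chain lands on center (-3/5, 0), radius 1/25
for x2, the 2-step affine chain lands on center (0, 9/16), radius 1/48
for x4, the 2-step affine chain lands on center (-1/16, 1/2), radius 1/56


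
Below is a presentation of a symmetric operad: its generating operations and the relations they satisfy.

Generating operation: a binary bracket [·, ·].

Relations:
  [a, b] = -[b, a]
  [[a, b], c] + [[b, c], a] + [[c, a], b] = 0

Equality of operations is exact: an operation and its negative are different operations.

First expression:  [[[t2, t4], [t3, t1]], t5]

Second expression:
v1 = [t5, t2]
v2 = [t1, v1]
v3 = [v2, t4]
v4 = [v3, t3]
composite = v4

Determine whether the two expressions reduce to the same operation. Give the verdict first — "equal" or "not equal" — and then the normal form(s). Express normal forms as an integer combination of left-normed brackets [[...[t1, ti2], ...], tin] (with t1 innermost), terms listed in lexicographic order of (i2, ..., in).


The first composite normalizes to [[[[t1, t3], t2], t4], t5] - [[[[t1, t3], t4], t2], t5]
The second composite normalizes to -[[[[t1, t2], t5], t4], t3] + [[[[t1, t5], t2], t4], t3]
The normal forms differ: not equal.

not equal; the first gives [[[[t1, t3], t2], t4], t5] - [[[[t1, t3], t4], t2], t5] and the second -[[[[t1, t2], t5], t4], t3] + [[[[t1, t5], t2], t4], t3]


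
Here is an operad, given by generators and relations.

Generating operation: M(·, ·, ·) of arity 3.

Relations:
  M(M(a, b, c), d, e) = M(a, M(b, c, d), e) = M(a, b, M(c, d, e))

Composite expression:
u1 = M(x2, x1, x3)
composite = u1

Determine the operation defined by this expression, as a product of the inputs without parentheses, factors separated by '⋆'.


x2 ⋆ x1 ⋆ x3


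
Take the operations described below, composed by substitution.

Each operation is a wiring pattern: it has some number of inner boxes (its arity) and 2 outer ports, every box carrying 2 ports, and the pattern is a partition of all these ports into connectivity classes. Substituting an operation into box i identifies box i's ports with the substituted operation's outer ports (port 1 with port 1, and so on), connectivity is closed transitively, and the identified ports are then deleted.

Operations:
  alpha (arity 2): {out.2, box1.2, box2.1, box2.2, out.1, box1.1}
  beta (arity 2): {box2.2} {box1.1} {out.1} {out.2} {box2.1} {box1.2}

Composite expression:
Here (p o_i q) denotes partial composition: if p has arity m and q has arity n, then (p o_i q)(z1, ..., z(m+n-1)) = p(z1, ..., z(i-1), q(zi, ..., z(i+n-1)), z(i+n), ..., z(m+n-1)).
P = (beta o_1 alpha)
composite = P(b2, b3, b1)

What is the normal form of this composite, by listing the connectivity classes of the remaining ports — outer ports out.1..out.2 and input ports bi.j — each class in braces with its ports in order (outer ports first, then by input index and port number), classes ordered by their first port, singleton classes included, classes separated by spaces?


{out.1} {out.2} {b1.1} {b1.2} {b2.1, b2.2, b3.1, b3.2}


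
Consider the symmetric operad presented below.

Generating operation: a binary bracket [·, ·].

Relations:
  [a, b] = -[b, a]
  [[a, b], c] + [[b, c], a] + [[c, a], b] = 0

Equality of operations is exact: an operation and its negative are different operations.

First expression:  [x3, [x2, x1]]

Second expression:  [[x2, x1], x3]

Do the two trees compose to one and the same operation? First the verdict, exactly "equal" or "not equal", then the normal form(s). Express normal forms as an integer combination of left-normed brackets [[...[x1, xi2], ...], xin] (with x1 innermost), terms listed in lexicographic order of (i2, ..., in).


The first expression reduces to [[x1, x2], x3]
The second expression reduces to -[[x1, x2], x3]
The normal forms differ: not equal.

not equal; the first gives [[x1, x2], x3] and the second -[[x1, x2], x3]


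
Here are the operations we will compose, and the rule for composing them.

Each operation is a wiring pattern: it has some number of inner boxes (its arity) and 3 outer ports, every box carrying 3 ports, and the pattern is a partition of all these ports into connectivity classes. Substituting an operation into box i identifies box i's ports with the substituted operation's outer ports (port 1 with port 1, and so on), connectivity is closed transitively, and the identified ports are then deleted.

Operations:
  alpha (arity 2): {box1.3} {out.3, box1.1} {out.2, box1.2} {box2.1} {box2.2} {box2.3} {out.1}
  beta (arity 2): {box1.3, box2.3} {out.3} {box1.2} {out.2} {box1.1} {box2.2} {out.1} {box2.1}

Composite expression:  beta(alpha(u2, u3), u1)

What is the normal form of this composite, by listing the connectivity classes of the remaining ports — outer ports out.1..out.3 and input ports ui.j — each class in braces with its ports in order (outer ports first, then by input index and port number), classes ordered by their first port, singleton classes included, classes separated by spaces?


Two ports join when wires chain via beta-identified ports.
the subtree at alpha composes to {out.1} {out.2, u2.2} {out.3, u2.1} {u2.3} {u3.1} {u3.2} {u3.3} on (u2, u3); out.j = own outer ports
the subtree at beta composes to {out.1} {out.2} {out.3} {u1.1} {u1.2} {u1.3, u2.1} {u2.2} {u2.3} {u3.1} {u3.2} {u3.3} on (u2, u3, u1); out.j = own outer ports

{out.1} {out.2} {out.3} {u1.1} {u1.2} {u1.3, u2.1} {u2.2} {u2.3} {u3.1} {u3.2} {u3.3}


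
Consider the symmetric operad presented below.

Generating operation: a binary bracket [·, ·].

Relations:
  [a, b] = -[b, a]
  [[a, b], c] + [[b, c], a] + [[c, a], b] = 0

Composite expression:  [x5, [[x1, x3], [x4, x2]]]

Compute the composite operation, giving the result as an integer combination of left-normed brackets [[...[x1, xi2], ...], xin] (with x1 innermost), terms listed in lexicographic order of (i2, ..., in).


[[[[x1, x3], x2], x4], x5] - [[[[x1, x3], x4], x2], x5]

Left-normed coefficients sit on the x1-initial expansion words.
Composite bracket: [x5, [[x1, x3], [x4, x2]]]
Expanding via [a, b] = ab - ba: 16 signed words (2^4 = 16).
Collect the words opening with x1:
  x1x3x2x4x5 (sign +1) contributes +[[[[x1, x3], x2], x4], x5]
  x1x3x4x2x5 (sign -1) contributes -[[[[x1, x3], x4], x2], x5]


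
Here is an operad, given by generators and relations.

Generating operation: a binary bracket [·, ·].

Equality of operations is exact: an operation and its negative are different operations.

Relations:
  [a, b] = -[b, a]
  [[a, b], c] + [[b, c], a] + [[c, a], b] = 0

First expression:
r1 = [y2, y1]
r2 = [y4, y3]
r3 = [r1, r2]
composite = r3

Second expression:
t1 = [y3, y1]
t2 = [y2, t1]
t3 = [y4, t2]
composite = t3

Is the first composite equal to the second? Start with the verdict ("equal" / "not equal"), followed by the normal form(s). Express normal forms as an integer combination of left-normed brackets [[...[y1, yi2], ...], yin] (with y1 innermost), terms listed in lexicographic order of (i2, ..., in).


The first composite normalizes to [[[y1, y2], y3], y4] - [[[y1, y2], y4], y3]
The second composite normalizes to -[[[y1, y3], y2], y4]
No match — not equal.

not equal; first: [[[y1, y2], y3], y4] - [[[y1, y2], y4], y3]; second: -[[[y1, y3], y2], y4]


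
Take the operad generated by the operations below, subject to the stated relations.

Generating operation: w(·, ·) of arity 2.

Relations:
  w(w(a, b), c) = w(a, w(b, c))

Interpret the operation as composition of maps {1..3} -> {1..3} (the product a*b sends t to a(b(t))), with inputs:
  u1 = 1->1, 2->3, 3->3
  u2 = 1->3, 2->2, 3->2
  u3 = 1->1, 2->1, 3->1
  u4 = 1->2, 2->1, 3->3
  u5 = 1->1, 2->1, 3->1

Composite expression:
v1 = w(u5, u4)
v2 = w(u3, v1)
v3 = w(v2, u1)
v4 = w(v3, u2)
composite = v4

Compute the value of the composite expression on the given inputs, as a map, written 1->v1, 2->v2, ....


1->1, 2->1, 3->1

w(u5, u4) = 1->1, 2->1, 3->1
w(u3, w(u5, u4)) = 1->1, 2->1, 3->1
w(w(u3, w(u5, u4)), u1) = 1->1, 2->1, 3->1
w(w(w(u3, w(u5, u4)), u1), u2) = 1->1, 2->1, 3->1


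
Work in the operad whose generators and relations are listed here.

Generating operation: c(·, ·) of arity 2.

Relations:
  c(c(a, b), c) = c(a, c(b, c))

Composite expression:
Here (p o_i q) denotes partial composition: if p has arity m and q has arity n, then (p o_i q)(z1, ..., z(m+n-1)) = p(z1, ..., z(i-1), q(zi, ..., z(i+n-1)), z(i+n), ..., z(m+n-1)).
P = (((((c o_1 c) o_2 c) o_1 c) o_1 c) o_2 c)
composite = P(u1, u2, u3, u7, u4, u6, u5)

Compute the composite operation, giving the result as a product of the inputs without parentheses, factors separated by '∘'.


u1 ∘ u2 ∘ u3 ∘ u7 ∘ u4 ∘ u6 ∘ u5

Every regrouping of c is equal, so read the u-inputs in written order.
c(u2, u3) collapses to u2 ∘ u3
c(u1, c(u2, u3)) collapses to u1 ∘ u2 ∘ u3
c(c(u1, c(u2, u3)), u7) collapses to u1 ∘ u2 ∘ u3 ∘ u7
c(u4, u6) collapses to u4 ∘ u6
c(c(c(u1, c(u2, u3)), u7), c(u4, u6)) collapses to u1 ∘ u2 ∘ u3 ∘ u7 ∘ u4 ∘ u6
c(c(c(c(u1, c(u2, u3)), u7), c(u4, u6)), u5) collapses to u1 ∘ u2 ∘ u3 ∘ u7 ∘ u4 ∘ u6 ∘ u5


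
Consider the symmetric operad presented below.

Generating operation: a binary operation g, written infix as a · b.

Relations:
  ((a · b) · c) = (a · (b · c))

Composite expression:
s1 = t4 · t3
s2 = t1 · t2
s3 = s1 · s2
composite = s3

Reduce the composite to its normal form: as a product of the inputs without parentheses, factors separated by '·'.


The g-tree's shape is irrelevant; the t-reading-order decides.
(t4 · t3) unparenthesizes to t4 · t3
(t1 · t2) unparenthesizes to t1 · t2
((t4 · t3) · (t1 · t2)) unparenthesizes to t4 · t3 · t1 · t2

t4 · t3 · t1 · t2


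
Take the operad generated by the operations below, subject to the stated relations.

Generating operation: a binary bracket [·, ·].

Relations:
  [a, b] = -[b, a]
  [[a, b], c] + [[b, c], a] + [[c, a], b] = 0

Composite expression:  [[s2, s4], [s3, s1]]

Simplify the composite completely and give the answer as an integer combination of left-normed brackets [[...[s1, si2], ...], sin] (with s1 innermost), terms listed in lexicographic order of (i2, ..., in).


Skip Jacobi rewriting: expand, keep s1-initial words, read off terms.
Composite bracket: [[s2, s4], [s3, s1]]
Under [a, b] = ab - ba we get 8 signed associative words (2^3 = 8).
Collect the words opening with s1:
  word s1s3s2s4 has sign +1, contributing +[[[s1, s3], s2], s4]
  word s1s3s4s2 has sign -1, contributing -[[[s1, s3], s4], s2]

[[[s1, s3], s2], s4] - [[[s1, s3], s4], s2]


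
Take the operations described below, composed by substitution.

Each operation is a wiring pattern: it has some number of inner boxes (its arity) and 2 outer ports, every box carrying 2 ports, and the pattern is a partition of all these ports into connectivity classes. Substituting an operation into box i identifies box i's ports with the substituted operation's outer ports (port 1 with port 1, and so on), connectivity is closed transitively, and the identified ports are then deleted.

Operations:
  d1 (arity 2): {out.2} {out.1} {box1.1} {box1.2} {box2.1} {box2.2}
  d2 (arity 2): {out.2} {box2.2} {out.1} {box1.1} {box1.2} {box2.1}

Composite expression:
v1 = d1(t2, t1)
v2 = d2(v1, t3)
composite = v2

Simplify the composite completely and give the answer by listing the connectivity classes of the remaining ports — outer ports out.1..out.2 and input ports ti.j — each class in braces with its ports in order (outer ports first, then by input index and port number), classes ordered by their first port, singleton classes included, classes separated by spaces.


Two ports join when wires chain via d2-identified ports.
d1 over (t2, t1) gives {out.1} {out.2} {t1.1} {t1.2} {t2.1} {t2.2}, out.j being that stage's outer ports
d2 over (t2, t1, t3) gives {out.1} {out.2} {t1.1} {t1.2} {t2.1} {t2.2} {t3.1} {t3.2}, out.j being that stage's outer ports

{out.1} {out.2} {t1.1} {t1.2} {t2.1} {t2.2} {t3.1} {t3.2}


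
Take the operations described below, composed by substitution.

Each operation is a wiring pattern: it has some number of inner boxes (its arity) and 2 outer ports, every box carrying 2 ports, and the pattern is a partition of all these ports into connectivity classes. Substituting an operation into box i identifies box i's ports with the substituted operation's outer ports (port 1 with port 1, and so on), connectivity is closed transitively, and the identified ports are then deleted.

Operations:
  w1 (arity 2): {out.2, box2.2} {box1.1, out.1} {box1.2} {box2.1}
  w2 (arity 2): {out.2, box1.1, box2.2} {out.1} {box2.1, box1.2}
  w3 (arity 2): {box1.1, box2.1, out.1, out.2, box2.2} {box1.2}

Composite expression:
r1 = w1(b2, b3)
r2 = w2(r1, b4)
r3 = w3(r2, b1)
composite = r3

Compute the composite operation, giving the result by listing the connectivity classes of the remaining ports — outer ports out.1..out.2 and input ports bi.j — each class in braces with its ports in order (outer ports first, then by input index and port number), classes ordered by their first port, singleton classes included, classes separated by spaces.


Reachability decides: close wires over w3-identified ports.
composing w1 on (b2, b3), with out.j its own outer ports: {out.1, b2.1} {out.2, b3.2} {b2.2} {b3.1}
composing w2 on (b2, b3, b4), with out.j its own outer ports: {out.1} {out.2, b2.1, b4.2} {b2.2} {b3.1} {b3.2, b4.1}
composing w3 on (b2, b3, b4, b1), with out.j its own outer ports: {out.1, out.2, b1.1, b1.2} {b2.1, b4.2} {b2.2} {b3.1} {b3.2, b4.1}

{out.1, out.2, b1.1, b1.2} {b2.1, b4.2} {b2.2} {b3.1} {b3.2, b4.1}


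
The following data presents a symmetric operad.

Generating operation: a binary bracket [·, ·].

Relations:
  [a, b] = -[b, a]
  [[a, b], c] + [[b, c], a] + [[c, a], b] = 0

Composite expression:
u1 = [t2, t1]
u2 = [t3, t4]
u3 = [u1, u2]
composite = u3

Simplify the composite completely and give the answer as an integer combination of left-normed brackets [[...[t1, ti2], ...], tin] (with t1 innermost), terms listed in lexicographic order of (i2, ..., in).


-[[[t1, t2], t3], t4] + [[[t1, t2], t4], t3]

Antisymmetry and Jacobi reduce to t1-anchored left-normed brackets.
Composite bracket: [[t2, t1], [t3, t4]]
Under [a, b] = ab - ba we get 8 signed associative words (2^3 = 8).
Only words starting with t1 matter:
  sign of t1t2t3t4 is -1, so it contributes -[[[t1, t2], t3], t4]
  sign of t1t2t4t3 is +1, so it contributes +[[[t1, t2], t4], t3]


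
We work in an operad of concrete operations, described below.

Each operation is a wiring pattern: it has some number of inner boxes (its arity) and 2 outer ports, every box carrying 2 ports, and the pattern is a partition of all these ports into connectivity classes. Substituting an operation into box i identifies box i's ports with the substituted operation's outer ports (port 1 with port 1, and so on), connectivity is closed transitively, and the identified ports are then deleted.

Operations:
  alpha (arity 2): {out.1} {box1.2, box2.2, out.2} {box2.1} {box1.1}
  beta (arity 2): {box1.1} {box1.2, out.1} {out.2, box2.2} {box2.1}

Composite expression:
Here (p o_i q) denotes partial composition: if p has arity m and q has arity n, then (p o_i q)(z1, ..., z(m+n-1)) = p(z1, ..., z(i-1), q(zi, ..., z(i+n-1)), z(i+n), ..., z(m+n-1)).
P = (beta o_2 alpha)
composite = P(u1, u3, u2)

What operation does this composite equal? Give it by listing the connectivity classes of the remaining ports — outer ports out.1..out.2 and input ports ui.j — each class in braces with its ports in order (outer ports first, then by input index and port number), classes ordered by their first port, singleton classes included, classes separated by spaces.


{out.1, u1.2} {out.2, u2.2, u3.2} {u1.1} {u2.1} {u3.1}

Connectivity passes through glued beta-boundaries; trace each wire chain.
composing alpha on (u3, u2), with out.j its own outer ports: {out.1} {out.2, u2.2, u3.2} {u2.1} {u3.1}
composing beta on (u1, u3, u2), with out.j its own outer ports: {out.1, u1.2} {out.2, u2.2, u3.2} {u1.1} {u2.1} {u3.1}


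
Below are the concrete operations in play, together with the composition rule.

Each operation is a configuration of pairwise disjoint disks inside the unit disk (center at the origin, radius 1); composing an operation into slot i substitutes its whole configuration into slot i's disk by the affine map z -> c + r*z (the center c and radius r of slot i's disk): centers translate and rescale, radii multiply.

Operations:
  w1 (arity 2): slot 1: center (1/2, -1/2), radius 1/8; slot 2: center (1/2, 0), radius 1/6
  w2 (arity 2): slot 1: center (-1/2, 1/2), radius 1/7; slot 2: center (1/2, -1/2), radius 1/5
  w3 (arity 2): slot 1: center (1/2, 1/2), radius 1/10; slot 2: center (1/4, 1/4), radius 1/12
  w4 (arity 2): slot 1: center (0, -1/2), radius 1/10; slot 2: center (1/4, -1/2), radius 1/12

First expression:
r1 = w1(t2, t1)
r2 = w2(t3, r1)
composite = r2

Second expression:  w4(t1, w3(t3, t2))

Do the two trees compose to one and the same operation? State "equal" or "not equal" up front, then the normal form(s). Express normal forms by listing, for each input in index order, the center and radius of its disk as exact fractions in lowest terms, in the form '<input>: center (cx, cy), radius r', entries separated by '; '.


not equal — first t1: center (3/5, -1/2), radius 1/30; t2: center (3/5, -3/5), radius 1/40; t3: center (-1/2, 1/2), radius 1/7, second t1: center (0, -1/2), radius 1/10; t2: center (13/48, -23/48), radius 1/144; t3: center (7/24, -11/24), radius 1/120


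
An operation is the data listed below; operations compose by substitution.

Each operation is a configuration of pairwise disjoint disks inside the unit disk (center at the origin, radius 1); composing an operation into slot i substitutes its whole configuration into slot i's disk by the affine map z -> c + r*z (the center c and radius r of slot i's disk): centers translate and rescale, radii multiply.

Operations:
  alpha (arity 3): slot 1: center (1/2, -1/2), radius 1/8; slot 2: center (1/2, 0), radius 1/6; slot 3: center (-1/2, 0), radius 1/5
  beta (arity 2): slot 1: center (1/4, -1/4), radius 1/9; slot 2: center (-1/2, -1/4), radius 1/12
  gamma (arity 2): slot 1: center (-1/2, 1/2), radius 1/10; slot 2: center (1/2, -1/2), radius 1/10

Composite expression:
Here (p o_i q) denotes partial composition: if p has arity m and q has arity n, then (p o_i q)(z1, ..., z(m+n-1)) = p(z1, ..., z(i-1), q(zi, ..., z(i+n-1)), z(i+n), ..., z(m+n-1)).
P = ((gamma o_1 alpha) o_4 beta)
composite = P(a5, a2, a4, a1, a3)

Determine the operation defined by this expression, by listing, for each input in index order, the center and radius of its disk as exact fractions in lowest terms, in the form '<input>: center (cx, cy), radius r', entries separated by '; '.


a1: center (21/40, -21/40), radius 1/90; a2: center (-9/20, 1/2), radius 1/60; a3: center (9/20, -21/40), radius 1/120; a4: center (-11/20, 1/2), radius 1/50; a5: center (-9/20, 9/20), radius 1/80

Each a-disk chains the slot maps above it in gamma; radii multiply.
input a5: composing its 2 substitution steps yields center (-9/20, 9/20), radius 1/80
input a2: composing its 2 substitution steps yields center (-9/20, 1/2), radius 1/60
input a4: composing its 2 substitution steps yields center (-11/20, 1/2), radius 1/50
input a1: composing its 2 substitution steps yields center (21/40, -21/40), radius 1/90
input a3: composing its 2 substitution steps yields center (9/20, -21/40), radius 1/120


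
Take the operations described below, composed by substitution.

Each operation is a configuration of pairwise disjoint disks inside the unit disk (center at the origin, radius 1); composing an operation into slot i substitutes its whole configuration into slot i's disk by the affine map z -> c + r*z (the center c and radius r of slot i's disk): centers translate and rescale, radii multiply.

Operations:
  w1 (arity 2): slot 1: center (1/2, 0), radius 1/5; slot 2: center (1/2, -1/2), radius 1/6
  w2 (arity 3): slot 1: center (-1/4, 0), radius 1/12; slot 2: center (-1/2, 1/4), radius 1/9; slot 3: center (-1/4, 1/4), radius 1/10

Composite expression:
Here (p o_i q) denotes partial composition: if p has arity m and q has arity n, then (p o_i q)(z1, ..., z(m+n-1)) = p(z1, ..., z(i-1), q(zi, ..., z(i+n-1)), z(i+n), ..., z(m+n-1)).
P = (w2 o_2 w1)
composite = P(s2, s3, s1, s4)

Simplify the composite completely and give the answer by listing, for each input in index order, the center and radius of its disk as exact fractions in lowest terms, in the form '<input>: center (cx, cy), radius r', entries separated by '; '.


Follow each s-input down from w2: c' goes to c + r*c', radius to r*r'.
s2 passes through 1 substitution, ending at center (-1/4, 0), radius 1/12
s3 passes through 2 substitutions, ending at center (-4/9, 1/4), radius 1/45
s1 passes through 2 substitutions, ending at center (-4/9, 7/36), radius 1/54
s4 passes through 1 substitution, ending at center (-1/4, 1/4), radius 1/10

s1: center (-4/9, 7/36), radius 1/54; s2: center (-1/4, 0), radius 1/12; s3: center (-4/9, 1/4), radius 1/45; s4: center (-1/4, 1/4), radius 1/10


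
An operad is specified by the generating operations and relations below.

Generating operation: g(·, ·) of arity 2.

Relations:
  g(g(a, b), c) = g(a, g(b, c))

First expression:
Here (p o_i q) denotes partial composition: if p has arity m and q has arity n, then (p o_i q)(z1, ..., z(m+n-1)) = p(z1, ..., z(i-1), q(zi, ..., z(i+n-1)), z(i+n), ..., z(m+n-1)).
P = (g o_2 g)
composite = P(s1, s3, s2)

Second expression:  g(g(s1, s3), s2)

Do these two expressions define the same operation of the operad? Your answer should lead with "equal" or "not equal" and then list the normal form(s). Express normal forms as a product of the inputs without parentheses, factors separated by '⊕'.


equal — both sides give s1 ⊕ s3 ⊕ s2


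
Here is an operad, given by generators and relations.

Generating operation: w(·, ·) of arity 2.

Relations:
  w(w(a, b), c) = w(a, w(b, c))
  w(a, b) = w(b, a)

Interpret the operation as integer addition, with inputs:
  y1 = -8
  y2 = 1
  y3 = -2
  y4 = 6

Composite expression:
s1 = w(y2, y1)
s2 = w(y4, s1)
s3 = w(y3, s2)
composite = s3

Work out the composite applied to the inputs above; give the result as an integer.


-3

w(y2, y1) = -7
w(y4, w(y2, y1)) = -1
w(y3, w(y4, w(y2, y1))) = -3


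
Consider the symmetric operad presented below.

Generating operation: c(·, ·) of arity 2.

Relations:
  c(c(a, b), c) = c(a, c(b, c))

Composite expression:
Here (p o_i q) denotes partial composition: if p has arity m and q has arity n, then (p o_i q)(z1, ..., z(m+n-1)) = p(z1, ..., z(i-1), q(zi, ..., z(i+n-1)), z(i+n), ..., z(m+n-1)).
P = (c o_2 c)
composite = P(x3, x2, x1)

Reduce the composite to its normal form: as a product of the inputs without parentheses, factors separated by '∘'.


x3 ∘ x2 ∘ x1


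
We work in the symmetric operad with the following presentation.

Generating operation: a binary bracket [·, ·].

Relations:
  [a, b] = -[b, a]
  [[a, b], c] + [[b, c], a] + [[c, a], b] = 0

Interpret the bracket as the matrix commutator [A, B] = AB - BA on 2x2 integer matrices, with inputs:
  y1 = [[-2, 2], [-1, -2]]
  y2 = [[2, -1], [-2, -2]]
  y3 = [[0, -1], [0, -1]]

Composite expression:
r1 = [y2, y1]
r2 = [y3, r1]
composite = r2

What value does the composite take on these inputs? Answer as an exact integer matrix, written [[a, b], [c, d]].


[[-4, 18], [-4, 4]]

[y2, y1] = [[5, 8], [4, -5]]
[y3, [y2, y1]] = [[-4, 18], [-4, 4]]


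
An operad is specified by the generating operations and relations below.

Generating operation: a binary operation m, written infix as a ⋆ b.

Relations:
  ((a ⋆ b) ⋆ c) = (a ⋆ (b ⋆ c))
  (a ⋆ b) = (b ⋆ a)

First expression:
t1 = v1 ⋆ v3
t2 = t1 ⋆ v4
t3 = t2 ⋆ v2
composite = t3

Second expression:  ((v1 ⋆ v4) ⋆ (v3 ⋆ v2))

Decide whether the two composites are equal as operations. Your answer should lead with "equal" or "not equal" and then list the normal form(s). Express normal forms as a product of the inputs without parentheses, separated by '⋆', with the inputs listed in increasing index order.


equal — both sides give v1 ⋆ v2 ⋆ v3 ⋆ v4

Normal form of the first expression: v1 ⋆ v2 ⋆ v3 ⋆ v4
Normal form of the second expression: v1 ⋆ v2 ⋆ v3 ⋆ v4
Both agree, so they are equal.


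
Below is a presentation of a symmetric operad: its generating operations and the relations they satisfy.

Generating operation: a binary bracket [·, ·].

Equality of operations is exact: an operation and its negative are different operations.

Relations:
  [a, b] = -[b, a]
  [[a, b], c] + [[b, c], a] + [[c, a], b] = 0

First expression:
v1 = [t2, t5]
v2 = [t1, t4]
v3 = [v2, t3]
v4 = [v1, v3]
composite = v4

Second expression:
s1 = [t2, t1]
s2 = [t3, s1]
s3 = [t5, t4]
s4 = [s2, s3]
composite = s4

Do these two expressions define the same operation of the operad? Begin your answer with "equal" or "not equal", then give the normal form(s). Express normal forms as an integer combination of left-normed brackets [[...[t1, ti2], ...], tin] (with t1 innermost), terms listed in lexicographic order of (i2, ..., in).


not equal; the first gives -[[[[t1, t4], t3], t2], t5] + [[[[t1, t4], t3], t5], t2] and the second -[[[[t1, t2], t3], t4], t5] + [[[[t1, t2], t3], t5], t4]

The first expression, normalized: -[[[[t1, t4], t3], t2], t5] + [[[[t1, t4], t3], t5], t2]
The second expression, normalized: -[[[[t1, t2], t3], t4], t5] + [[[[t1, t2], t3], t5], t4]
Different reductions; not equal.


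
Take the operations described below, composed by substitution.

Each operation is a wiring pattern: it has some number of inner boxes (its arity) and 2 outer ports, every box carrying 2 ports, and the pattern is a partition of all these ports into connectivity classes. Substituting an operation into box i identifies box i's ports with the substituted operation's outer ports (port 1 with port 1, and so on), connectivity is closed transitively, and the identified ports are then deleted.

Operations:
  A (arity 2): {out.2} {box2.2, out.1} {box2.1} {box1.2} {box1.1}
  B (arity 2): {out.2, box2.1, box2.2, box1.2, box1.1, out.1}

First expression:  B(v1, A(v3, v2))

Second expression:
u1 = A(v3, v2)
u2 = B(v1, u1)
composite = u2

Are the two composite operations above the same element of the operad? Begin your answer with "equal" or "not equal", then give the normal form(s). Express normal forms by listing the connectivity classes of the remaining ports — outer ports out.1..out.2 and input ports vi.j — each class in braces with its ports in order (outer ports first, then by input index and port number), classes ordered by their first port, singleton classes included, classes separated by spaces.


Reducing the first expression gives {out.1, out.2, v1.1, v1.2, v2.2} {v2.1} {v3.1} {v3.2}
Reducing the second expression gives {out.1, out.2, v1.1, v1.2, v2.2} {v2.1} {v3.1} {v3.2}
The normal forms match — equal.

equal; both compose to {out.1, out.2, v1.1, v1.2, v2.2} {v2.1} {v3.1} {v3.2}


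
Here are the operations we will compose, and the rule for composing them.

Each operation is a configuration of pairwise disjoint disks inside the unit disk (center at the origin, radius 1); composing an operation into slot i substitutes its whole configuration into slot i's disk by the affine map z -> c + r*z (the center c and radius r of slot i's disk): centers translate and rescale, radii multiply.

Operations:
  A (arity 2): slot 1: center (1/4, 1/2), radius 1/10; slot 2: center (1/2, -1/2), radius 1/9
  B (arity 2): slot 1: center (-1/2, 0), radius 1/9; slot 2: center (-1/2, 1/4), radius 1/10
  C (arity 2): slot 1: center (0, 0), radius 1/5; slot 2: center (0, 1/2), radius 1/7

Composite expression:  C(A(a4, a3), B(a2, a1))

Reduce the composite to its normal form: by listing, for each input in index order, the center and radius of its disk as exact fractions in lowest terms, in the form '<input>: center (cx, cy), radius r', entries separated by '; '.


a1: center (-1/14, 15/28), radius 1/70; a2: center (-1/14, 1/2), radius 1/63; a3: center (1/10, -1/10), radius 1/45; a4: center (1/20, 1/10), radius 1/50

Follow each a-input down from C: c' goes to c + r*c', radius to r*r'.
input a4: applying the 2 nested substitutions gives center (1/20, 1/10), radius 1/50
input a3: applying the 2 nested substitutions gives center (1/10, -1/10), radius 1/45
input a2: applying the 2 nested substitutions gives center (-1/14, 1/2), radius 1/63
input a1: applying the 2 nested substitutions gives center (-1/14, 15/28), radius 1/70


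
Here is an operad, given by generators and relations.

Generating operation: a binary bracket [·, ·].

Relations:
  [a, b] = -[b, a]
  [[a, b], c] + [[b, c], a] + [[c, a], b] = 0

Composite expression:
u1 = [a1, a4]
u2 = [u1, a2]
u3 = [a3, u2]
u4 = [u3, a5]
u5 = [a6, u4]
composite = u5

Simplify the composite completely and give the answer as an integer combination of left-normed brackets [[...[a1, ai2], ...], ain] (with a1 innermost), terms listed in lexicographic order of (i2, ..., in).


[[[[[a1, a4], a2], a3], a5], a6]

A multilinear Lie element is pinned by a1-initial words (a1 innermost).
Composite bracket: [a6, [[a3, [[a1, a4], a2]], a5]]
Applying ab - ba throughout gives 32 signed words (2^5 = 32).
Only words starting with a1 matter:
  from a1a4a2a3a5a6, sign +1: term +[[[[[a1, a4], a2], a3], a5], a6]


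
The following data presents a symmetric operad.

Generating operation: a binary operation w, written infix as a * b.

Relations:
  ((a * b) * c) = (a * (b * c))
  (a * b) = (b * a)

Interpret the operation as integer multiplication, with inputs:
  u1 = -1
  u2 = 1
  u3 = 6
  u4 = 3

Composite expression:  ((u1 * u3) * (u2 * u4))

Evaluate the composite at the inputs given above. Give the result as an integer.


(u1 * u3) = -6
(u2 * u4) = 3
((u1 * u3) * (u2 * u4)) = -18

-18


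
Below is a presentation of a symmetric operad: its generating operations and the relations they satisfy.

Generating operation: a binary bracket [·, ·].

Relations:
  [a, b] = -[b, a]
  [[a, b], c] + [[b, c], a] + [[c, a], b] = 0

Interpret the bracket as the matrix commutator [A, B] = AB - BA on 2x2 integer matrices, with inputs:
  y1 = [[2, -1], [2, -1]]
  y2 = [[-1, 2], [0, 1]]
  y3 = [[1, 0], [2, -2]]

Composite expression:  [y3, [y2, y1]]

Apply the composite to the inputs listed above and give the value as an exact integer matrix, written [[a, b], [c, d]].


[[8, -12], [4, -8]]

[y2, y1] = [[4, -4], [4, -4]]
[y3, [y2, y1]] = [[8, -12], [4, -8]]


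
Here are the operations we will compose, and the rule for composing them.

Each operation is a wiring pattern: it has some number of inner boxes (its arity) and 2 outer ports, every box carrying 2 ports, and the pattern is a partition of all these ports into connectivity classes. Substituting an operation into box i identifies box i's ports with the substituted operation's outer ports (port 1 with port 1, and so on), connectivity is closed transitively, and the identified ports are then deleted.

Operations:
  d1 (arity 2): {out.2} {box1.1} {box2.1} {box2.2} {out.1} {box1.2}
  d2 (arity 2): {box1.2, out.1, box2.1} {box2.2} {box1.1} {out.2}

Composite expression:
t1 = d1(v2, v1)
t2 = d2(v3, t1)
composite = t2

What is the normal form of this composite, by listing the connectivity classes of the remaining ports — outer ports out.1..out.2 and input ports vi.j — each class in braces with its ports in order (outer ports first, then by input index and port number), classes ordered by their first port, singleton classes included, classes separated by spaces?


{out.1, v3.2} {out.2} {v1.1} {v1.2} {v2.1} {v2.2} {v3.1}

Substituting into d2 glues patterns; closure does the rest.
through d1, on inputs (v2, v1): {out.1} {out.2} {v1.1} {v1.2} {v2.1} {v2.2} (out.j = stage outer ports)
through d2, on inputs (v3, v2, v1): {out.1, v3.2} {out.2} {v1.1} {v1.2} {v2.1} {v2.2} {v3.1} (out.j = stage outer ports)
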